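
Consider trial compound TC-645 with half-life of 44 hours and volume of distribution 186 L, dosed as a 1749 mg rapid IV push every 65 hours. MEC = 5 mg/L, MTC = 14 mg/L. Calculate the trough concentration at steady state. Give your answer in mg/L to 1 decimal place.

Over one 65-h interval, 65/44 ≈ 1.4773 half-lives elapse, leaving f ≈ 0.3592 of each dose.
Accumulation ratio R = 1/(1 − f) ≈ 1/0.6408 ≈ 1.5605.
Each bolus raises the concentration by D/Vd = 1749/186 ≈ 9.403 mg/L.
Cmax,ss = C₀/(1 − f) ≈ 9.403/0.6408 ≈ 14.674 mg/L.
Steady-state trough Cmin,ss = Cmax,ss·f ≈ 14.674 × 0.3592 ≈ 5.271 mg/L.
Trough 5.3 mg/L vs MEC 5 mg/L: adequate.

5.3 mg/L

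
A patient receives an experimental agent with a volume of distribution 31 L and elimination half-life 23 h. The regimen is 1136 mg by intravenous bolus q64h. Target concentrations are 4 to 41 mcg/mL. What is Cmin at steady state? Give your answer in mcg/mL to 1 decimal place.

6.2 mcg/mL

Over one 64-h interval, 64/23 ≈ 2.7826 half-lives elapse, leaving f ≈ 0.1453 of each dose.
Accumulation ratio R = 1/(1 − f) ≈ 1/0.8547 ≈ 1.1700.
Each bolus raises the concentration by D/Vd = 1136/31 ≈ 36.645 mcg/mL.
Steady-state peak Cmax,ss = C₀·R ≈ 36.645 × 1.1700 ≈ 42.875 mcg/mL.
One interval later, Cmin,ss = Cmax,ss·e^(−kτ) ≈ 42.875 × 0.1453 ≈ 6.230 mcg/mL.
Trough 6.2 mcg/mL vs MEC 4 mcg/mL: adequate.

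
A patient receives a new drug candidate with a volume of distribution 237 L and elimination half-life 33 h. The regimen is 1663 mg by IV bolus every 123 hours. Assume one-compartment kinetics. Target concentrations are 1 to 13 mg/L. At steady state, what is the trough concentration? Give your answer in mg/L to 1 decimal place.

0.6 mg/L

τ/t½ = 123/33 ≈ 3.7273, so fraction remaining f = (1/2)^(123/33) ≈ 0.0755.
At steady state, accumulation factor R = 1/(1 − e^(−kτ)) ≈ 1.0817.
Single-dose peak C₀ = D/Vd = 1663/237 ≈ 7.017 mg/L.
Steady-state peak Cmax,ss = C₀·R ≈ 7.017 × 1.0817 ≈ 7.590 mg/L.
Steady-state trough Cmin,ss = Cmax,ss·f ≈ 7.590 × 0.0755 ≈ 0.573 mg/L.
Trough 0.6 mg/L vs MEC 1 mg/L: subtherapeutic.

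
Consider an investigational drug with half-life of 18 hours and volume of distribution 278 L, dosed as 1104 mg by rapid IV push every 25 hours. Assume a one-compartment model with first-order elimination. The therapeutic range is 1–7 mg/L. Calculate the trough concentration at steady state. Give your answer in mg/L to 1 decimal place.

Over one 25-h interval, 25/18 ≈ 1.3889 half-lives elapse, leaving f ≈ 0.3819 of each dose.
Single-dose peak C₀ = D/Vd = 1104/278 ≈ 3.971 mg/L.
Steady-state trough Cmin,ss = C₀·f/(1−f) ≈ 3.971 × 0.3819/0.6181 ≈ 2.454 mg/L.
Trough 2.5 mg/L vs MEC 1 mg/L: adequate.

2.5 mg/L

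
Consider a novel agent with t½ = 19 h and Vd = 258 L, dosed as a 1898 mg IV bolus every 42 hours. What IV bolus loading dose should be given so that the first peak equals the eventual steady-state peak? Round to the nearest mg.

2421 mg

f = (1/2)^(42/19) ≈ 0.216055; accumulation ratio R = 1/(1−f) ≈ 1.27560.
Loading dose to hit Cmax,ss on first dose: D_load = D_maint·R ≈ 1898 × 1.27560 ≈ 2421.09 mg.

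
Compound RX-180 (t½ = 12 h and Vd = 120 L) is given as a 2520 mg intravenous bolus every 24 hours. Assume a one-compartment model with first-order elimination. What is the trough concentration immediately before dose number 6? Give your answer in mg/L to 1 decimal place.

7.0 mg/L

f = (1/2)^(τ/t½) = (1/2)^(24/12) ≈ 0.2500.
C₀ = D/Vd = 2520/120 ≈ 21.000 mg/L.
Before the 6th dose, 5 doses have been given. Superposition: Cmin = C₀·(f + f² + … + f^5).
≈ 21.000 × (0.2500 + 0.0625 + 0.0156 + 0.0039 + 0.0010) ≈ 21.000 × 0.3330 ≈ 6.993 mg/L.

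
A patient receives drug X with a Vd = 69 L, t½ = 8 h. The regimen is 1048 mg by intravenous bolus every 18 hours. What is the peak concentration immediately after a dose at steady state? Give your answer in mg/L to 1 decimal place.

k = ln2/t½ = ln2/8 ≈ 0.086643 h⁻¹; fraction remaining f = e^(−kτ) = e^(−0.086643×18) ≈ 0.2102.
Accumulation ratio R = 1/(1 − f) ≈ 1/0.7898 ≈ 1.2661.
Single-dose peak C₀ = D/Vd = 1048/69 ≈ 15.188 mg/L.
Cmax,ss = C₀/(1 − f) ≈ 15.188/0.7898 ≈ 19.230 mg/L.

19.2 mg/L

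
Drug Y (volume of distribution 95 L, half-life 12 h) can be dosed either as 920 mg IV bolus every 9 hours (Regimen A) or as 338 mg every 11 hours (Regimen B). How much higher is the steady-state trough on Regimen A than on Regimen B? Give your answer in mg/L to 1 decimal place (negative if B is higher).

10.2 mg/L

Regimen A: f = (1/2)^(9/12) ≈ 0.5946; Cmin,ss = (920/95)·f/(1−f) ≈ 14.204 mg/L.
Regimen B: f = (1/2)^(11/12) ≈ 0.5297; Cmin,ss = (338/95)·f/(1−f) ≈ 4.007 mg/L.
Difference ≈ 14.204 − 4.007 ≈ 10.197 mg/L.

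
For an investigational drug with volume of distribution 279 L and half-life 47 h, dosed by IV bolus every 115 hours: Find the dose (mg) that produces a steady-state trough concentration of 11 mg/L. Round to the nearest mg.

13663 mg

τ/t½ = 115/47 ≈ 2.4468, so f = (1/2)^(115/47) ≈ 0.183416.
Cmin,ss = (D/Vd)·f/(1−f), so D = Cmin,ss·Vd·(1−f)/f.
D = 11 × 279 × (1−f)/f ≈ 11 × 279 × 4.45209 ≈ 13663.46 mg.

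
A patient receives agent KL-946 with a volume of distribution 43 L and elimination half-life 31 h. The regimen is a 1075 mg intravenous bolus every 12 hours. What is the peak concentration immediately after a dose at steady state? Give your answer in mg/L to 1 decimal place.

106.2 mg/L

Over one 12-h interval, 12/31 ≈ 0.3871 half-lives elapse, leaving f ≈ 0.7647 of each dose.
At steady state, accumulation factor R = 1/(1 − e^(−kτ)) ≈ 4.2499.
Each bolus raises the concentration by D/Vd = 1075/43 ≈ 25.000 mg/L.
Cmax,ss = C₀/(1 − f) ≈ 25.000/0.2353 ≈ 106.247 mg/L.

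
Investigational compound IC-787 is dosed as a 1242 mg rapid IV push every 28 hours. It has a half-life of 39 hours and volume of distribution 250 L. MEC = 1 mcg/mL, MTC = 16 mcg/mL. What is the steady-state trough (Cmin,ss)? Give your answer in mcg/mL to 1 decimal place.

Over one 28-h interval, 28/39 ≈ 0.71795 half-lives elapse, leaving f ≈ 0.6080 of each dose.
At steady state, accumulation factor R = 1/(1 − e^(−kτ)) ≈ 2.5510.
Each bolus raises the concentration by D/Vd = 1242/250 ≈ 4.968 mcg/mL.
Cmax,ss = C₀/(1 − f) ≈ 4.968/0.3920 ≈ 12.673 mcg/mL.
One interval later, Cmin,ss = Cmax,ss·e^(−kτ) ≈ 12.673 × 0.6080 ≈ 7.705 mcg/mL.
Trough 7.7 mcg/mL vs MEC 1 mcg/mL: adequate.

7.7 mcg/mL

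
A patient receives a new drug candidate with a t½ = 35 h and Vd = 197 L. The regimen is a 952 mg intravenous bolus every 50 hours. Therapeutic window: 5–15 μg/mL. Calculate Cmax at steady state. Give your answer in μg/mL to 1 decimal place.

7.7 μg/mL

k = ln2/t½ = ln2/35 ≈ 0.019804 h⁻¹; fraction remaining f = e^(−kτ) = e^(−0.019804×50) ≈ 0.3715.
Accumulation ratio R = 1/(1 − f) ≈ 1/0.6285 ≈ 1.5911.
Each bolus raises the concentration by D/Vd = 952/197 ≈ 4.832 μg/mL.
Steady-state peak Cmax,ss = C₀·R ≈ 4.832 × 1.5911 ≈ 7.688 μg/mL.
Peak 7.7 μg/mL vs MTC 15 μg/mL: below toxic threshold.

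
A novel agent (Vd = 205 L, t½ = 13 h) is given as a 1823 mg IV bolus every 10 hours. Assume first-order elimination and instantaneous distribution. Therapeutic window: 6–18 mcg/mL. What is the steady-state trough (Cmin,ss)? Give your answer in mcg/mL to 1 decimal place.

τ/t½ = 10/13 ≈ 0.76923, so fraction remaining f = (1/2)^(10/13) ≈ 0.5867.
Accumulation ratio R = 1/(1 − f) ≈ 1/0.4133 ≈ 2.4195.
Each bolus raises the concentration by D/Vd = 1823/205 ≈ 8.893 mcg/mL.
Steady-state peak Cmax,ss = C₀·R ≈ 8.893 × 2.4195 ≈ 21.517 mcg/mL.
Steady-state trough Cmin,ss = Cmax,ss·f ≈ 21.517 × 0.5867 ≈ 12.624 mcg/mL.
Trough 12.6 mcg/mL vs MEC 6 mcg/mL: adequate.

12.6 mcg/mL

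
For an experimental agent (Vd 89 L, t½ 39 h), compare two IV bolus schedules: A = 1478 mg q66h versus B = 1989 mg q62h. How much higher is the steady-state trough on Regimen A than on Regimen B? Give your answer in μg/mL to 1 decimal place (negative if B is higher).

-3.7 μg/mL

Regimen A: f = (1/2)^(66/39) ≈ 0.3094; Cmin,ss = (1478/89)·f/(1−f) ≈ 7.440 μg/mL.
Regimen B: f = (1/2)^(62/39) ≈ 0.3322; Cmin,ss = (1989/89)·f/(1−f) ≈ 11.117 μg/mL.
Difference ≈ 7.440 − 11.117 ≈ -3.677 μg/mL.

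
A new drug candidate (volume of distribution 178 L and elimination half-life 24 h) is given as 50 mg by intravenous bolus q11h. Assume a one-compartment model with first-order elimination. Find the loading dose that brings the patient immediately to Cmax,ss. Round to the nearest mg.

f = (1/2)^(11/24) ≈ 0.727827; accumulation ratio R = 1/(1−f) ≈ 3.67413.
Loading dose to hit Cmax,ss on first dose: D_load = D_maint·R ≈ 50 × 3.67413 ≈ 183.71 mg.

184 mg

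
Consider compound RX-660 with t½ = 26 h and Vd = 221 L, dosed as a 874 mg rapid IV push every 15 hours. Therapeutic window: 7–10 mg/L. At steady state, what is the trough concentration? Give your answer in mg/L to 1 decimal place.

8.0 mg/L

Over one 15-h interval, 15/26 ≈ 0.57692 half-lives elapse, leaving f ≈ 0.6704 of each dose.
Single-dose peak C₀ = D/Vd = 874/221 ≈ 3.955 mg/L.
Steady-state trough Cmin,ss = C₀·f/(1−f) ≈ 3.955 × 0.6704/0.3296 ≈ 8.044 mg/L.
Trough 8.0 mg/L vs MEC 7 mg/L: adequate.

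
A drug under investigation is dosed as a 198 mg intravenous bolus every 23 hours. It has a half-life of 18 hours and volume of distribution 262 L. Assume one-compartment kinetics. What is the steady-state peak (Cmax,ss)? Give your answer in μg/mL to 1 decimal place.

1.3 μg/mL

Over one 23-h interval, 23/18 ≈ 1.2778 half-lives elapse, leaving f ≈ 0.4124 of each dose.
At steady state, accumulation factor R = 1/(1 − e^(−kτ)) ≈ 1.7018.
Single-dose peak C₀ = D/Vd = 198/262 ≈ 0.756 μg/mL.
Steady-state peak Cmax,ss = C₀·R ≈ 0.756 × 1.7018 ≈ 1.287 μg/mL.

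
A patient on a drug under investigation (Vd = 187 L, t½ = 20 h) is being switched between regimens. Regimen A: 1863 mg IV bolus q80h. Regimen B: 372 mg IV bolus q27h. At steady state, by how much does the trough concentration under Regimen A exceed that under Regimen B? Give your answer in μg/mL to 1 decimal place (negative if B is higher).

Regimen A: f = (1/2)^(80/20) ≈ 0.0625; Cmin,ss = (1863/187)·f/(1−f) ≈ 0.664 μg/mL.
Regimen B: f = (1/2)^(27/20) ≈ 0.3923; Cmin,ss = (372/187)·f/(1−f) ≈ 1.284 μg/mL.
Difference ≈ 0.664 − 1.284 ≈ -0.620 μg/mL.

-0.6 μg/mL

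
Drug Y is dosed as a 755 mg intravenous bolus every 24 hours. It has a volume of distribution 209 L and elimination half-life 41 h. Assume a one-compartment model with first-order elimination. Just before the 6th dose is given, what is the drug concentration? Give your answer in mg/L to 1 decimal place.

f = (1/2)^(τ/t½) = (1/2)^(24/41) ≈ 0.6665.
C₀ = D/Vd = 755/209 ≈ 3.612 mg/L.
Before the 6th dose, 5 doses have been given. Superposition: Cmin = C₀·(f + f² + … + f^5).
≈ 3.612 × (0.6665 + 0.4442 + 0.2961 + 0.1973 + 0.1315) ≈ 3.612 × 1.7356 ≈ 6.269 mg/L.

6.3 mg/L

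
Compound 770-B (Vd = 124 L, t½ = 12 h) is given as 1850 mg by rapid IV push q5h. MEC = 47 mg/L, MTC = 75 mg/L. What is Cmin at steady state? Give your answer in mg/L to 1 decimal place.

44.6 mg/L

k = ln2/t½ = ln2/12 ≈ 0.057762 h⁻¹; fraction remaining f = e^(−kτ) = e^(−0.057762×5) ≈ 0.7492.
Each bolus raises the concentration by D/Vd = 1850/124 ≈ 14.919 mg/L.
Steady-state trough Cmin,ss = C₀·f/(1−f) ≈ 14.919 × 0.7492/0.2508 ≈ 44.567 mg/L.
Trough 44.6 mg/L vs MEC 47 mg/L: subtherapeutic.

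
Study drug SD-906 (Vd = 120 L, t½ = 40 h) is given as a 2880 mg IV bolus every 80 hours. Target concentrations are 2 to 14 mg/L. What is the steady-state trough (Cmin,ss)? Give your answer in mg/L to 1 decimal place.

8.0 mg/L

The dosing interval is 2 half-lives, so f = 2^(−2) = 0.25.
Accumulation ratio R = 1/(1 − f) = 1/0.75 = 4/3.
Single-dose peak C₀ = D/Vd = 2880/120 = 24 mg/L.
Steady-state peak Cmax,ss = C₀·R = 24 × 4/3 ≈ 32.000 mg/L.
Steady-state trough Cmin,ss = Cmax,ss·f ≈ 32.000 × 0.25 ≈ 8.000 mg/L.
Trough 8.0 mg/L vs MEC 2 mg/L: adequate.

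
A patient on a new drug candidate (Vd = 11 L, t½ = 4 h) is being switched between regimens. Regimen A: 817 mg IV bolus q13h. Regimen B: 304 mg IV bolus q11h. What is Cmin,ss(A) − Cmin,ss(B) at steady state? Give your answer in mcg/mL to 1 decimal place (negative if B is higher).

Regimen A: f = (1/2)^(13/4) ≈ 0.1051; Cmin,ss = (817/11)·f/(1−f) ≈ 8.723 mcg/mL.
Regimen B: f = (1/2)^(11/4) ≈ 0.1487; Cmin,ss = (304/11)·f/(1−f) ≈ 4.827 mcg/mL.
Difference ≈ 8.723 − 4.827 ≈ 3.896 mcg/mL.

3.9 mcg/mL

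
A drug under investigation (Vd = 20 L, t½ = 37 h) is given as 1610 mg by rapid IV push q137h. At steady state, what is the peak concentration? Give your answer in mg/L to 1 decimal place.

87.2 mg/L

k = ln2/t½ = ln2/37 ≈ 0.018734 h⁻¹; fraction remaining f = e^(−kτ) = e^(−0.018734×137) ≈ 0.0768.
At steady state, accumulation factor R = 1/(1 − e^(−kτ)) ≈ 1.0832.
Single-dose peak C₀ = D/Vd = 1610/20 ≈ 80.500 mg/L.
Steady-state peak Cmax,ss = C₀·R ≈ 80.500 × 1.0832 ≈ 87.198 mg/L.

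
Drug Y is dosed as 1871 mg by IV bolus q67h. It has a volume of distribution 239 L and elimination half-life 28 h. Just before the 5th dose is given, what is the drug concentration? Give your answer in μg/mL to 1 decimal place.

1.8 μg/mL

f = (1/2)^(τ/t½) = (1/2)^(67/28) ≈ 0.1904.
C₀ = D/Vd = 1871/239 ≈ 7.828 μg/mL.
Before the 5th dose, 4 doses have been given. Superposition: Cmin = C₀·(f + f² + … + f^4).
≈ 7.828 × (0.1904 + 0.0363 + 0.0069 + 0.0013) ≈ 7.828 × 0.2349 ≈ 1.839 μg/mL.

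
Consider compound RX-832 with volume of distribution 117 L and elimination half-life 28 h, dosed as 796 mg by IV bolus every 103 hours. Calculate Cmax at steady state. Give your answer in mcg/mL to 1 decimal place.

k = ln2/t½ = ln2/28 ≈ 0.024755 h⁻¹; fraction remaining f = e^(−kτ) = e^(−0.024755×103) ≈ 0.0781.
At steady state, accumulation factor R = 1/(1 − e^(−kτ)) ≈ 1.0847.
Each bolus raises the concentration by D/Vd = 796/117 ≈ 6.803 mcg/mL.
Cmax,ss = C₀/(1 − f) ≈ 6.803/0.9219 ≈ 7.379 mcg/mL.

7.4 mcg/mL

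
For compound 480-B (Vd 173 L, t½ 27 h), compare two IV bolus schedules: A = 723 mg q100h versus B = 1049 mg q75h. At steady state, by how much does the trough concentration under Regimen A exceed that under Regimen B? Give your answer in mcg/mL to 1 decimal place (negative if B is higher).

Regimen A: f = (1/2)^(100/27) ≈ 0.0767; Cmin,ss = (723/173)·f/(1−f) ≈ 0.347 mcg/mL.
Regimen B: f = (1/2)^(75/27) ≈ 0.1458; Cmin,ss = (1049/173)·f/(1−f) ≈ 1.035 mcg/mL.
Difference ≈ 0.347 − 1.035 ≈ -0.688 mcg/mL.

-0.7 mcg/mL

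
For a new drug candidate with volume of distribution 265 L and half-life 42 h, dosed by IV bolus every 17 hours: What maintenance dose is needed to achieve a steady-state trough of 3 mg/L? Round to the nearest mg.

τ/t½ = 17/42 ≈ 0.40476, so f = (1/2)^(17/42) ≈ 0.755361.
Cmin,ss = (D/Vd)·f/(1−f), so D = Cmin,ss·Vd·(1−f)/f.
D = 3 × 265 × (1−f)/f ≈ 3 × 265 × 0.32387 ≈ 257.48 mg.

257 mg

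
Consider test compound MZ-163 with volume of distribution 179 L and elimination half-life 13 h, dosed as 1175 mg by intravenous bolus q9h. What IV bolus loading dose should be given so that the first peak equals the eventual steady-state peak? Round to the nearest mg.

f = (1/2)^(9/13) ≈ 0.618863; accumulation ratio R = 1/(1−f) ≈ 2.62373.
Loading dose to hit Cmax,ss on first dose: D_load = D_maint·R ≈ 1175 × 2.62373 ≈ 3082.88 mg.

3083 mg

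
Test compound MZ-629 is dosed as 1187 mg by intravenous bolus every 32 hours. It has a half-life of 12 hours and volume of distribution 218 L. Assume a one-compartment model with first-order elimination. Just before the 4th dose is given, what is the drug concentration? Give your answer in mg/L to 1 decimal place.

1.0 mg/L

f = (1/2)^(τ/t½) = (1/2)^(32/12) ≈ 0.1575.
C₀ = D/Vd = 1187/218 ≈ 5.445 mg/L.
Before the 4th dose, 3 doses have been given. Superposition: Cmin = C₀·(f + f² + … + f^3).
≈ 5.445 × (0.1575 + 0.0248 + 0.0039) ≈ 5.445 × 0.1862 ≈ 1.014 mg/L.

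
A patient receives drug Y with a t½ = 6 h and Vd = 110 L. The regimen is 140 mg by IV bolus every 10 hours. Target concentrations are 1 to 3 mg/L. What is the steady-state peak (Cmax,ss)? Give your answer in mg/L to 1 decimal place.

k = ln2/t½ = ln2/6 ≈ 0.115525 h⁻¹; fraction remaining f = e^(−kτ) = e^(−0.115525×10) ≈ 0.3150.
At steady state, accumulation factor R = 1/(1 − e^(−kτ)) ≈ 1.4599.
Each bolus raises the concentration by D/Vd = 140/110 ≈ 1.273 mg/L.
Steady-state peak Cmax,ss = C₀·R ≈ 1.273 × 1.4599 ≈ 1.858 mg/L.
Peak 1.9 mg/L vs MTC 3 mg/L: below toxic threshold.

1.9 mg/L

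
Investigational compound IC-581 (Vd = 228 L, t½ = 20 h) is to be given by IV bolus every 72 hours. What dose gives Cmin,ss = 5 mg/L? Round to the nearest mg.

τ/t½ = 72/20 ≈ 3.6, so f = (1/2)^(72/20) ≈ 0.082469.
Cmin,ss = (D/Vd)·f/(1−f), so D = Cmin,ss·Vd·(1−f)/f.
D = 5 × 228 × (1−f)/f ≈ 5 × 228 × 11.12577 ≈ 12683.38 mg.

12683 mg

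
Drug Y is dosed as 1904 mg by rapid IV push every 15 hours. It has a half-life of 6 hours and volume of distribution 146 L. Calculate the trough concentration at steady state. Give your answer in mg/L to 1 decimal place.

2.8 mg/L

k = ln2/t½ = ln2/6 ≈ 0.115525 h⁻¹; fraction remaining f = e^(−kτ) = e^(−0.115525×15) ≈ 0.1768.
Accumulation ratio R = 1/(1 − f) ≈ 1/0.8232 ≈ 1.2148.
Each bolus raises the concentration by D/Vd = 1904/146 ≈ 13.041 mg/L.
Steady-state peak Cmax,ss = C₀·R ≈ 13.041 × 1.2148 ≈ 15.842 mg/L.
Steady-state trough Cmin,ss = Cmax,ss·f ≈ 15.842 × 0.1768 ≈ 2.801 mg/L.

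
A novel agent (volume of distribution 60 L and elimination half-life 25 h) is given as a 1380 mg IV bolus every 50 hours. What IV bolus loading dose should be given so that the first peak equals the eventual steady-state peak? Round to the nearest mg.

1840 mg

f = (1/2)^(50/25) ≈ 0.250000; accumulation ratio R = 1/(1−f) ≈ 1.33333.
Loading dose to hit Cmax,ss on first dose: D_load = D_maint·R ≈ 1380 × 1.33333 ≈ 1840.00 mg.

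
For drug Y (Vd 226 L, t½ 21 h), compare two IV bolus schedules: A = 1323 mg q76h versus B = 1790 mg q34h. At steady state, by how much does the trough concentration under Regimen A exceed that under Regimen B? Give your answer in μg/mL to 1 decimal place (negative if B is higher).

-3.3 μg/mL

Regimen A: f = (1/2)^(76/21) ≈ 0.0814; Cmin,ss = (1323/226)·f/(1−f) ≈ 0.519 μg/mL.
Regimen B: f = (1/2)^(34/21) ≈ 0.3256; Cmin,ss = (1790/226)·f/(1−f) ≈ 3.824 μg/mL.
Difference ≈ 0.519 − 3.824 ≈ -3.305 μg/mL.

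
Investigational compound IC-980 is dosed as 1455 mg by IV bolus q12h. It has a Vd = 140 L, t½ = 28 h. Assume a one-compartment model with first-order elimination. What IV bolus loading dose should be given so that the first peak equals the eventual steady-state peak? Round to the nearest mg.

f = (1/2)^(12/28) ≈ 0.742997; accumulation ratio R = 1/(1−f) ≈ 3.89101.
Loading dose to hit Cmax,ss on first dose: D_load = D_maint·R ≈ 1455 × 3.89101 ≈ 5661.42 mg.

5661 mg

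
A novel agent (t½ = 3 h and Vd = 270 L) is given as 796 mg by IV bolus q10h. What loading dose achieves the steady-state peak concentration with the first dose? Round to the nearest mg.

f = (1/2)^(10/3) ≈ 0.099213; accumulation ratio R = 1/(1−f) ≈ 1.11014.
Loading dose to hit Cmax,ss on first dose: D_load = D_maint·R ≈ 796 × 1.11014 ≈ 883.67 mg.

884 mg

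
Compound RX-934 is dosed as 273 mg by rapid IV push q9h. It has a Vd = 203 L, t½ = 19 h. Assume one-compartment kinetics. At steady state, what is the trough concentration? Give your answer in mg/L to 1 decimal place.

τ/t½ = 9/19 ≈ 0.47368, so fraction remaining f = (1/2)^(9/19) ≈ 0.7201.
Single-dose peak C₀ = D/Vd = 273/203 ≈ 1.345 mg/L.
Steady-state trough Cmin,ss = C₀·f/(1−f) ≈ 1.345 × 0.7201/0.2799 ≈ 3.460 mg/L.

3.5 mg/L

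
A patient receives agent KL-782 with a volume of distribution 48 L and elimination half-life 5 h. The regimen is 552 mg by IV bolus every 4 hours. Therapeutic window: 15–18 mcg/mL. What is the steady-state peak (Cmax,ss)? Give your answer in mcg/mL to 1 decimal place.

27.0 mcg/mL

Over one 4-h interval, 4/5 ≈ 0.8 half-lives elapse, leaving f ≈ 0.5743 of each dose.
At steady state, accumulation factor R = 1/(1 − e^(−kτ)) ≈ 2.3491.
Single-dose peak C₀ = D/Vd = 552/48 ≈ 11.500 mcg/mL.
Steady-state peak Cmax,ss = C₀·R ≈ 11.500 × 2.3491 ≈ 27.015 mcg/mL.
Peak 27.0 mcg/mL vs MTC 18 mcg/mL: exceeds toxic threshold.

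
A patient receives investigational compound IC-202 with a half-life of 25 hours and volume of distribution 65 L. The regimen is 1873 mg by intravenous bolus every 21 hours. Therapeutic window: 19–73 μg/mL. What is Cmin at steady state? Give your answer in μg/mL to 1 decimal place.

τ/t½ = 21/25 ≈ 0.84, so fraction remaining f = (1/2)^(21/25) ≈ 0.5586.
At steady state, accumulation factor R = 1/(1 − e^(−kτ)) ≈ 2.2655.
Each bolus raises the concentration by D/Vd = 1873/65 ≈ 28.815 μg/mL.
Cmax,ss = C₀/(1 − f) ≈ 28.815/0.4414 ≈ 65.281 μg/mL.
One interval later, Cmin,ss = Cmax,ss·e^(−kτ) ≈ 65.281 × 0.5586 ≈ 36.466 μg/mL.
Trough 36.5 μg/mL vs MEC 19 μg/mL: adequate.

36.5 μg/mL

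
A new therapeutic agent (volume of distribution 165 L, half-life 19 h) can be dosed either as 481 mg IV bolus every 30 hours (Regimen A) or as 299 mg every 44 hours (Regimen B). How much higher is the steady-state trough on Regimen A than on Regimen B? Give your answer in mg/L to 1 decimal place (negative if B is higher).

1.0 mg/L

Regimen A: f = (1/2)^(30/19) ≈ 0.3347; Cmin,ss = (481/165)·f/(1−f) ≈ 1.467 mg/L.
Regimen B: f = (1/2)^(44/19) ≈ 0.2009; Cmin,ss = (299/165)·f/(1−f) ≈ 0.456 mg/L.
Difference ≈ 1.467 − 0.456 ≈ 1.011 mg/L.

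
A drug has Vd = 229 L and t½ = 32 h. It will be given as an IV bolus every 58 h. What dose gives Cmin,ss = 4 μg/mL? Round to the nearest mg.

τ/t½ = 58/32 ≈ 1.8125, so f = (1/2)^(58/32) ≈ 0.284697.
Cmin,ss = (D/Vd)·f/(1−f), so D = Cmin,ss·Vd·(1−f)/f.
D = 4 × 229 × (1−f)/f ≈ 4 × 229 × 2.51251 ≈ 2301.46 mg.

2301 mg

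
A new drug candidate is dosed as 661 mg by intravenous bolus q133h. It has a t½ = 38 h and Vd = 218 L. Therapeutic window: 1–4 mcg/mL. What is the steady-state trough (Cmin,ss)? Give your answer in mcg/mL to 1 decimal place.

k = ln2/t½ = ln2/38 ≈ 0.018241 h⁻¹; fraction remaining f = e^(−kτ) = e^(−0.018241×133) ≈ 0.0884.
At steady state, accumulation factor R = 1/(1 − e^(−kτ)) ≈ 1.0970.
Single-dose peak C₀ = D/Vd = 661/218 ≈ 3.032 mcg/mL.
Steady-state peak Cmax,ss = C₀·R ≈ 3.032 × 1.0970 ≈ 3.326 mcg/mL.
One interval later, Cmin,ss = Cmax,ss·e^(−kτ) ≈ 3.326 × 0.0884 ≈ 0.294 mcg/mL.
Trough 0.3 mcg/mL vs MEC 1 mcg/mL: subtherapeutic.

0.3 mcg/mL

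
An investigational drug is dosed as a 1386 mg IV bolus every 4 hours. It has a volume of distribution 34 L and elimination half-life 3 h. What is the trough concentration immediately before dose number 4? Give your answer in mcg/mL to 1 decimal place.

f = (1/2)^(τ/t½) = (1/2)^(4/3) ≈ 0.3969.
C₀ = D/Vd = 1386/34 ≈ 40.765 mcg/mL.
Before the 4th dose, 3 doses have been given. Superposition: Cmin = C₀·(f + f² + … + f^3).
≈ 40.765 × (0.3969 + 0.1575 + 0.0625) ≈ 40.765 × 0.6169 ≈ 25.148 mcg/mL.

25.1 mcg/mL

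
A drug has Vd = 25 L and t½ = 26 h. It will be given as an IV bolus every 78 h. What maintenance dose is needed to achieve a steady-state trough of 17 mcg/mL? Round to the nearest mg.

τ/t½ = 78/26 ≈ 3, so f = (1/2)^(78/26) ≈ 0.125000.
Cmin,ss = (D/Vd)·f/(1−f), so D = Cmin,ss·Vd·(1−f)/f.
D = 17 × 25 × (1−f)/f ≈ 17 × 25 × 7.00000 ≈ 2975.00 mg.

2975 mg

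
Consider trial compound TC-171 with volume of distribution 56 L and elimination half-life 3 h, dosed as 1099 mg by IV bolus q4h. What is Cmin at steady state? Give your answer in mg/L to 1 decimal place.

τ/t½ = 4/3 ≈ 1.3333, so fraction remaining f = (1/2)^(4/3) ≈ 0.3969.
Single-dose peak C₀ = D/Vd = 1099/56 ≈ 19.625 mg/L.
Steady-state trough Cmin,ss = C₀·f/(1−f) ≈ 19.625 × 0.3969/0.6031 ≈ 12.915 mg/L.

12.9 mg/L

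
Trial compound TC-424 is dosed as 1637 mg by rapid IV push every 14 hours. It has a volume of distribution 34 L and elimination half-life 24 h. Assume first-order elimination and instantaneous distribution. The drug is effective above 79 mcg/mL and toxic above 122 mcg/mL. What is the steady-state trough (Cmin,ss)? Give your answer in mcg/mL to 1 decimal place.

96.6 mcg/mL

k = ln2/t½ = ln2/24 ≈ 0.028881 h⁻¹; fraction remaining f = e^(−kτ) = e^(−0.028881×14) ≈ 0.6674.
Accumulation ratio R = 1/(1 − f) ≈ 1/0.3326 ≈ 3.0066.
Each bolus raises the concentration by D/Vd = 1637/34 ≈ 48.147 mcg/mL.
Cmax,ss = C₀/(1 − f) ≈ 48.147/0.3326 ≈ 144.759 mcg/mL.
One interval later, Cmin,ss = Cmax,ss·e^(−kτ) ≈ 144.759 × 0.6674 ≈ 96.612 mcg/mL.
Trough 96.6 mcg/mL vs MEC 79 mcg/mL: adequate.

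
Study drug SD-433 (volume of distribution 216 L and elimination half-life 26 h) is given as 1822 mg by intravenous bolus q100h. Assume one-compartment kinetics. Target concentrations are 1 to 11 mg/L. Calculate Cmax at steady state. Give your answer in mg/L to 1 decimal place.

9.1 mg/L

Over one 100-h interval, 100/26 ≈ 3.8462 half-lives elapse, leaving f ≈ 0.0695 of each dose.
At steady state, accumulation factor R = 1/(1 − e^(−kτ)) ≈ 1.0747.
Single-dose peak C₀ = D/Vd = 1822/216 ≈ 8.435 mg/L.
Cmax,ss = C₀/(1 − f) ≈ 8.435/0.9305 ≈ 9.065 mg/L.
Peak 9.1 mg/L vs MTC 11 mg/L: below toxic threshold.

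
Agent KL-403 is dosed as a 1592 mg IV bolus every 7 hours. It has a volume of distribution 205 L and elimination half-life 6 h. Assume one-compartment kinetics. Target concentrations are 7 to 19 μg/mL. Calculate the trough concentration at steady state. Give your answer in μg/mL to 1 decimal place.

6.2 μg/mL

Over one 7-h interval, 7/6 ≈ 1.1667 half-lives elapse, leaving f ≈ 0.4454 of each dose.
Single-dose peak C₀ = D/Vd = 1592/205 ≈ 7.766 μg/mL.
Steady-state trough Cmin,ss = C₀·f/(1−f) ≈ 7.766 × 0.4454/0.5546 ≈ 6.237 μg/mL.
Trough 6.2 μg/mL vs MEC 7 μg/mL: subtherapeutic.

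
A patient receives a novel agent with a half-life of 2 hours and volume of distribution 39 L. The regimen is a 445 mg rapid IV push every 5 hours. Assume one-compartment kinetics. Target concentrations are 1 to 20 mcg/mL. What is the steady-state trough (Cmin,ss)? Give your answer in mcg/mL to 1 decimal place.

k = ln2/t½ = ln2/2 ≈ 0.346574 h⁻¹; fraction remaining f = e^(−kτ) = e^(−0.346574×5) ≈ 0.1768.
Accumulation ratio R = 1/(1 − f) ≈ 1/0.8232 ≈ 1.2148.
Each bolus raises the concentration by D/Vd = 445/39 ≈ 11.410 mcg/mL.
Cmax,ss = C₀/(1 − f) ≈ 11.410/0.8232 ≈ 13.861 mcg/mL.
One interval later, Cmin,ss = Cmax,ss·e^(−kτ) ≈ 13.861 × 0.1768 ≈ 2.451 mcg/mL.
Trough 2.5 mcg/mL vs MEC 1 mcg/mL: adequate.

2.5 mcg/mL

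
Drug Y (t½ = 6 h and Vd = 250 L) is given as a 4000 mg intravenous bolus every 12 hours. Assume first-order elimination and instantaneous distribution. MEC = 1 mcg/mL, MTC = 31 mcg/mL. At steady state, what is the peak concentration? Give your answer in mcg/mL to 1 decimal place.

The dosing interval is 2 half-lives, so f = 2^(−2) = 0.25.
At steady state, R = 1/(1 − 0.25) = 4/3.
Single-dose peak C₀ = D/Vd = 4000/250 = 16 mcg/mL.
Steady-state peak Cmax,ss = C₀·R = 16 × 4/3 ≈ 21.333 mcg/mL.
Peak 21.3 mcg/mL vs MTC 31 mcg/mL: below toxic threshold.

21.3 mcg/mL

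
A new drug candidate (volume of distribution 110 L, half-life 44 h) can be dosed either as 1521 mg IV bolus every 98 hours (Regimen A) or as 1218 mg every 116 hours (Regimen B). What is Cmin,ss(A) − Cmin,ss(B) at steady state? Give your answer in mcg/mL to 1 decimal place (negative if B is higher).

1.6 mcg/mL

Regimen A: f = (1/2)^(98/44) ≈ 0.2136; Cmin,ss = (1521/110)·f/(1−f) ≈ 3.756 mcg/mL.
Regimen B: f = (1/2)^(116/44) ≈ 0.1608; Cmin,ss = (1218/110)·f/(1−f) ≈ 2.122 mcg/mL.
Difference ≈ 3.756 − 2.122 ≈ 1.634 mcg/mL.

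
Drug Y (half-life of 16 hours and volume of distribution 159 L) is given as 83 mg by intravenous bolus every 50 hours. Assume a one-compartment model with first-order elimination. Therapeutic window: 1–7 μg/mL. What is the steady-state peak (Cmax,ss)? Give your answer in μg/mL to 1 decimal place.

0.6 μg/mL

Over one 50-h interval, 50/16 ≈ 3.125 half-lives elapse, leaving f ≈ 0.1146 of each dose.
Accumulation ratio R = 1/(1 − f) ≈ 1/0.8854 ≈ 1.1294.
Single-dose peak C₀ = D/Vd = 83/159 ≈ 0.522 μg/mL.
Cmax,ss = C₀/(1 − f) ≈ 0.522/0.8854 ≈ 0.590 μg/mL.
Peak 0.6 μg/mL vs MTC 7 μg/mL: below toxic threshold.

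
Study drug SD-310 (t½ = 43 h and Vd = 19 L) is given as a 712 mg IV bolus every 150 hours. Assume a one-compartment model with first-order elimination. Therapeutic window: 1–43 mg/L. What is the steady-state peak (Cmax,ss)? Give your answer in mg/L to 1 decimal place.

41.1 mg/L

k = ln2/t½ = ln2/43 ≈ 0.016120 h⁻¹; fraction remaining f = e^(−kτ) = e^(−0.016120×150) ≈ 0.0891.
At steady state, accumulation factor R = 1/(1 − e^(−kτ)) ≈ 1.0978.
Single-dose peak C₀ = D/Vd = 712/19 ≈ 37.474 mg/L.
Steady-state peak Cmax,ss = C₀·R ≈ 37.474 × 1.0978 ≈ 41.139 mg/L.
Peak 41.1 mg/L vs MTC 43 mg/L: below toxic threshold.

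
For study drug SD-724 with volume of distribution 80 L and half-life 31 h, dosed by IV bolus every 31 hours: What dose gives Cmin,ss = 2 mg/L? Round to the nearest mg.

160 mg

τ/t½ = 31/31 ≈ 1, so f = (1/2)^(31/31) ≈ 0.500000.
Cmin,ss = (D/Vd)·f/(1−f), so D = Cmin,ss·Vd·(1−f)/f.
D = 2 × 80 × (1−f)/f ≈ 2 × 80 × 1.00000 ≈ 160.00 mg.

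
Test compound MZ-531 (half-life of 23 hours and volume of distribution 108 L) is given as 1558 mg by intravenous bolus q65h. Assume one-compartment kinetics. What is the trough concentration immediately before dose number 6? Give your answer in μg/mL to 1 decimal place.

2.4 μg/mL

f = (1/2)^(τ/t½) = (1/2)^(65/23) ≈ 0.1410.
C₀ = D/Vd = 1558/108 ≈ 14.426 μg/mL.
Before the 6th dose, 5 doses have been given. Superposition: Cmin = C₀·(f + f² + … + f^5).
≈ 14.426 × (0.1410 + 0.0199 + 0.0028 + 0.0004 + 0.0001) ≈ 14.426 × 0.1642 ≈ 2.369 μg/mL.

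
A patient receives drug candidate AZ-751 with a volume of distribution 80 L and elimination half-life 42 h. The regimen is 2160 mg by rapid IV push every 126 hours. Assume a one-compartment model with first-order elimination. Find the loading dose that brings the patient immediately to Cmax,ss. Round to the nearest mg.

2469 mg

f = (1/2)^(126/42) ≈ 0.125000; accumulation ratio R = 1/(1−f) ≈ 1.14286.
Loading dose to hit Cmax,ss on first dose: D_load = D_maint·R ≈ 2160 × 1.14286 ≈ 2468.58 mg.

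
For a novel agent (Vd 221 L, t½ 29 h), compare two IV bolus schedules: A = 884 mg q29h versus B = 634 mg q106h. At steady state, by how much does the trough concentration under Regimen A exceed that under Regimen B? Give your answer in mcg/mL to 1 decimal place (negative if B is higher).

Regimen A: f = (1/2)^(29/29) ≈ 0.5000; Cmin,ss = (884/221)·f/(1−f) ≈ 4.000 mcg/mL.
Regimen B: f = (1/2)^(106/29) ≈ 0.0794; Cmin,ss = (634/221)·f/(1−f) ≈ 0.247 mcg/mL.
Difference ≈ 4.000 − 0.247 ≈ 3.753 mcg/mL.

3.8 mcg/mL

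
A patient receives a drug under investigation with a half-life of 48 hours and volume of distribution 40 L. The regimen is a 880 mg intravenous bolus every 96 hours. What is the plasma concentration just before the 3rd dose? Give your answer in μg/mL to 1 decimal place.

6.9 μg/mL

f = (1/2)^(τ/t½) = (1/2)^(96/48) ≈ 0.2500.
C₀ = D/Vd = 880/40 ≈ 22.000 μg/mL.
Before the 3rd dose, 2 doses have been given. Superposition: Cmin = C₀·(f + f²).
≈ 22.000 × (0.2500 + 0.0625) ≈ 22.000 × 0.3125 ≈ 6.875 μg/mL.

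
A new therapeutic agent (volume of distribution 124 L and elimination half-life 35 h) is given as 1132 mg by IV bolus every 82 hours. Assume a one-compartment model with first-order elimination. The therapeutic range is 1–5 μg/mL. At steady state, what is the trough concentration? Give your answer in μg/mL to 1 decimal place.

2.2 μg/mL

Over one 82-h interval, 82/35 ≈ 2.3429 half-lives elapse, leaving f ≈ 0.1971 of each dose.
Accumulation ratio R = 1/(1 − f) ≈ 1/0.8029 ≈ 1.2455.
Single-dose peak C₀ = D/Vd = 1132/124 ≈ 9.129 μg/mL.
Steady-state peak Cmax,ss = C₀·R ≈ 9.129 × 1.2455 ≈ 11.370 μg/mL.
One interval later, Cmin,ss = Cmax,ss·e^(−kτ) ≈ 11.370 × 0.1971 ≈ 2.241 μg/mL.
Trough 2.2 μg/mL vs MEC 1 μg/mL: adequate.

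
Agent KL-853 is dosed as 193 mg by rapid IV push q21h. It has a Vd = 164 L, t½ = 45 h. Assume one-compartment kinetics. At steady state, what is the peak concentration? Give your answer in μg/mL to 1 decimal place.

Over one 21-h interval, 21/45 ≈ 0.46667 half-lives elapse, leaving f ≈ 0.7236 of each dose.
At steady state, accumulation factor R = 1/(1 − e^(−kτ)) ≈ 3.6179.
Each bolus raises the concentration by D/Vd = 193/164 ≈ 1.177 μg/mL.
Cmax,ss = C₀/(1 − f) ≈ 1.177/0.2764 ≈ 4.258 μg/mL.

4.3 μg/mL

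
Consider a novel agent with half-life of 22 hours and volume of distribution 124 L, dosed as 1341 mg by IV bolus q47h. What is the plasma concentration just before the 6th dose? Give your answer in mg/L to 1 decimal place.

f = (1/2)^(τ/t½) = (1/2)^(47/22) ≈ 0.2275.
C₀ = D/Vd = 1341/124 ≈ 10.815 mg/L.
Before the 6th dose, 5 doses have been given. Superposition: Cmin = C₀·(f + f² + … + f^5).
≈ 10.815 × (0.2275 + 0.0518 + 0.0118 + 0.0027 + 0.0006) ≈ 10.815 × 0.2944 ≈ 3.184 mg/L.

3.2 mg/L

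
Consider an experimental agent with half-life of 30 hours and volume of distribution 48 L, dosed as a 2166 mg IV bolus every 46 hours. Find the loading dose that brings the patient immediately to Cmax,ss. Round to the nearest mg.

f = (1/2)^(46/30) ≈ 0.345478; accumulation ratio R = 1/(1−f) ≈ 1.52783.
Loading dose to hit Cmax,ss on first dose: D_load = D_maint·R ≈ 2166 × 1.52783 ≈ 3309.28 mg.

3309 mg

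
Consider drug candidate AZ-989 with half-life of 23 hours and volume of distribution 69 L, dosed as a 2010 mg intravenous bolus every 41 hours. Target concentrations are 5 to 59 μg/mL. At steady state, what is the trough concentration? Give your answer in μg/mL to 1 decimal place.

τ/t½ = 41/23 ≈ 1.7826, so fraction remaining f = (1/2)^(41/23) ≈ 0.2907.
Each bolus raises the concentration by D/Vd = 2010/69 ≈ 29.130 μg/mL.
Steady-state trough Cmin,ss = C₀·f/(1−f) ≈ 29.130 × 0.2907/0.7093 ≈ 11.939 μg/mL.
Trough 11.9 μg/mL vs MEC 5 μg/mL: adequate.

11.9 μg/mL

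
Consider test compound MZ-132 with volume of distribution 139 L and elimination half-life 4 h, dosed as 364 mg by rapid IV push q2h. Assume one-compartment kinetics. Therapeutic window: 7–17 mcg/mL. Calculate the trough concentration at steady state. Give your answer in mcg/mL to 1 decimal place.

τ/t½ = 2/4 ≈ 0.5, so fraction remaining f = (1/2)^(2/4) ≈ 0.7071.
Each bolus raises the concentration by D/Vd = 364/139 ≈ 2.619 mcg/mL.
Steady-state trough Cmin,ss = C₀·f/(1−f) ≈ 2.619 × 0.7071/0.2929 ≈ 6.323 mcg/mL.
Trough 6.3 mcg/mL vs MEC 7 mcg/mL: subtherapeutic.

6.3 mcg/mL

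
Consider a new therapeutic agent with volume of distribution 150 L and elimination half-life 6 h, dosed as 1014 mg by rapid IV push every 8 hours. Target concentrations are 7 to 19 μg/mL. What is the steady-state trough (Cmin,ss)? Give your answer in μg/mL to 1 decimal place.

Over one 8-h interval, 8/6 ≈ 1.3333 half-lives elapse, leaving f ≈ 0.3969 of each dose.
Each bolus raises the concentration by D/Vd = 1014/150 ≈ 6.760 μg/mL.
Steady-state trough Cmin,ss = C₀·f/(1−f) ≈ 6.760 × 0.3969/0.6031 ≈ 4.449 μg/mL.
Trough 4.4 μg/mL vs MEC 7 μg/mL: subtherapeutic.

4.4 μg/mL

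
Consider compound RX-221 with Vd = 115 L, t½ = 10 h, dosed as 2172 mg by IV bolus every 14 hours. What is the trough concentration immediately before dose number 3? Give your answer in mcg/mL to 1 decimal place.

f = (1/2)^(τ/t½) = (1/2)^(14/10) ≈ 0.3789.
C₀ = D/Vd = 2172/115 ≈ 18.887 mcg/mL.
Before the 3rd dose, 2 doses have been given. Superposition: Cmin = C₀·(f + f²).
≈ 18.887 × (0.3789 + 0.1436) ≈ 18.887 × 0.5225 ≈ 9.868 mcg/mL.

9.9 mcg/mL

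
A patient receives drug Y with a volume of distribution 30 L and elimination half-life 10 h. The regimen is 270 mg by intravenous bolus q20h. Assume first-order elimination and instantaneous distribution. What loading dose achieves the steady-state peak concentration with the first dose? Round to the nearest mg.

360 mg

f = (1/2)^(20/10) ≈ 0.250000; accumulation ratio R = 1/(1−f) ≈ 1.33333.
Loading dose to hit Cmax,ss on first dose: D_load = D_maint·R ≈ 270 × 1.33333 ≈ 360.00 mg.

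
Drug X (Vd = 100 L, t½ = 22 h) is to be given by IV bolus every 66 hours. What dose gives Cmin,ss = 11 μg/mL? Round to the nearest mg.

τ/t½ = 66/22 ≈ 3, so f = (1/2)^(66/22) ≈ 0.125000.
Cmin,ss = (D/Vd)·f/(1−f), so D = Cmin,ss·Vd·(1−f)/f.
D = 11 × 100 × (1−f)/f ≈ 11 × 100 × 7.00000 ≈ 7700.00 mg.

7700 mg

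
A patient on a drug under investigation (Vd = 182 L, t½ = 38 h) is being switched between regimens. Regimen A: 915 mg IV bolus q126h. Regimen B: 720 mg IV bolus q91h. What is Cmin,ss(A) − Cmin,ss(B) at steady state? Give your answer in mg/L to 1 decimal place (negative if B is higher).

Regimen A: f = (1/2)^(126/38) ≈ 0.1004; Cmin,ss = (915/182)·f/(1−f) ≈ 0.561 mg/L.
Regimen B: f = (1/2)^(91/38) ≈ 0.1902; Cmin,ss = (720/182)·f/(1−f) ≈ 0.929 mg/L.
Difference ≈ 0.561 − 0.929 ≈ -0.368 mg/L.

-0.4 mg/L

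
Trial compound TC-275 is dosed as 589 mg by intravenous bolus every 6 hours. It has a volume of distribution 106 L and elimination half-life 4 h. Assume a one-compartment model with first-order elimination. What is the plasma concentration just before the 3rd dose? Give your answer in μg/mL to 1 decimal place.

f = (1/2)^(τ/t½) = (1/2)^(6/4) ≈ 0.3536.
C₀ = D/Vd = 589/106 ≈ 5.557 μg/mL.
Before the 3rd dose, 2 doses have been given. Superposition: Cmin = C₀·(f + f²).
≈ 5.557 × (0.3536 + 0.1250) ≈ 5.557 × 0.4786 ≈ 2.660 μg/mL.

2.7 μg/mL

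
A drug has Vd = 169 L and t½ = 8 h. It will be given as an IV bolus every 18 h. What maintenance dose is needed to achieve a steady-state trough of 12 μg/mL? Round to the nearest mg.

τ/t½ = 18/8 ≈ 2.25, so f = (1/2)^(18/8) ≈ 0.210224.
Cmin,ss = (D/Vd)·f/(1−f), so D = Cmin,ss·Vd·(1−f)/f.
D = 12 × 169 × (1−f)/f ≈ 12 × 169 × 3.75683 ≈ 7618.85 mg.

7619 mg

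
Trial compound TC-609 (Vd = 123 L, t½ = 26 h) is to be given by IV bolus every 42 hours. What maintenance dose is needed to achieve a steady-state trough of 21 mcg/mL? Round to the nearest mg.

τ/t½ = 42/26 ≈ 1.6154, so f = (1/2)^(42/26) ≈ 0.326378.
Cmin,ss = (D/Vd)·f/(1−f), so D = Cmin,ss·Vd·(1−f)/f.
D = 21 × 123 × (1−f)/f ≈ 21 × 123 × 2.06393 ≈ 5331.13 mg.

5331 mg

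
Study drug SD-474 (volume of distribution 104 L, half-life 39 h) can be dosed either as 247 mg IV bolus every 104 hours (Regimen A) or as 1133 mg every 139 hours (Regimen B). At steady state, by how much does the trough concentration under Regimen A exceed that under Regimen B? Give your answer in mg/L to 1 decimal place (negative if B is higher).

Regimen A: f = (1/2)^(104/39) ≈ 0.1575; Cmin,ss = (247/104)·f/(1−f) ≈ 0.444 mg/L.
Regimen B: f = (1/2)^(139/39) ≈ 0.0845; Cmin,ss = (1133/104)·f/(1−f) ≈ 1.006 mg/L.
Difference ≈ 0.444 − 1.006 ≈ -0.562 mg/L.

-0.6 mg/L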